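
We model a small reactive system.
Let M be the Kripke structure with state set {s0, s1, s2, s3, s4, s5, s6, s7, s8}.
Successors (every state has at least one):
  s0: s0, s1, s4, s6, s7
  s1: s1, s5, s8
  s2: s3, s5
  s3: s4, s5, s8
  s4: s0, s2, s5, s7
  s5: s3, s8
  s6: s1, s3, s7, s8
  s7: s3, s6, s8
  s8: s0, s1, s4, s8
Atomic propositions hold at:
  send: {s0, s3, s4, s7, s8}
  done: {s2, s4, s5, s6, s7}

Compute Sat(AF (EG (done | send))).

{s0, s2, s3, s4, s5, s6, s7, s8}

Sat(done | send) = {s0, s2, s3, s4, s5, s6, s7, s8}
EG (done | send): greatest fixpoint, start Z0 = {s0, s2, s3, s4, s5, s6, s7, s8}, keep only states in Sat with some successor in Z. Already a fixed point.
Sat(EG (done | send)) = {s0, s2, s3, s4, s5, s6, s7, s8}
AF (EG (done | send)): least fixpoint, start Z0 = {s0, s2, s3, s4, s5, s6, s7, s8}, add states with every successor in Z. Already a fixed point.
Sat(AF (EG (done | send))) = {s0, s2, s3, s4, s5, s6, s7, s8}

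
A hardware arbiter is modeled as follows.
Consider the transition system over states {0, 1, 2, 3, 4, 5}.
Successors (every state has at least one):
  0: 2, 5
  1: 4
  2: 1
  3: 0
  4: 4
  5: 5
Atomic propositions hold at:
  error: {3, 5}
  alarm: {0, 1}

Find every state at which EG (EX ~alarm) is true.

Sat(~alarm) = {2, 3, 4, 5}
Sat(EX ~alarm) = {s : some successor in {2, 3, 4, 5}} = {0, 1, 4, 5}
EG (EX ~alarm): greatest fixpoint, start Z0 = {0, 1, 4, 5}, keep only states in Sat with some successor in Z. Already a fixed point.
Sat(EG (EX ~alarm)) = {0, 1, 4, 5}

{0, 1, 4, 5}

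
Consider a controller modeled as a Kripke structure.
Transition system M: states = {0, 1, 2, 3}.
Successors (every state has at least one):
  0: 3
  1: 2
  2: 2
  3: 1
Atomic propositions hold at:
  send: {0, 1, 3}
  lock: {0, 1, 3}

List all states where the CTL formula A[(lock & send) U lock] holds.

{0, 1, 3}

Sat(lock & send) = {0, 1, 3}
A[(lock & send) U lock]: least fixpoint, start Z0 = Sat(lock) = {0, 1, 3}, add states in Sat(lock & send) with every successor in Z. Already a fixed point.
Sat(A[(lock & send) U lock]) = {0, 1, 3}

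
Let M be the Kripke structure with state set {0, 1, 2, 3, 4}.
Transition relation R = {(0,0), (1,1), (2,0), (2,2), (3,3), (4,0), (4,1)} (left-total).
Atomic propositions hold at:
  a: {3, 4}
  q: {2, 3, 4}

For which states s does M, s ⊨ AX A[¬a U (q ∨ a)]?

{3}

Sat(¬a) = {0, 1, 2}
Sat(q ∨ a) = {2, 3, 4}
A[¬a U (q ∨ a)]: least fixpoint, start Z0 = Sat((q ∨ a)) = {2, 3, 4}, add states in Sat(¬a) with every successor in Z. Already a fixed point.
Sat(A[¬a U (q ∨ a)]) = {2, 3, 4}
Sat(AX A[¬a U (q ∨ a)]) = {s : every successor in {2, 3, 4}} = {3}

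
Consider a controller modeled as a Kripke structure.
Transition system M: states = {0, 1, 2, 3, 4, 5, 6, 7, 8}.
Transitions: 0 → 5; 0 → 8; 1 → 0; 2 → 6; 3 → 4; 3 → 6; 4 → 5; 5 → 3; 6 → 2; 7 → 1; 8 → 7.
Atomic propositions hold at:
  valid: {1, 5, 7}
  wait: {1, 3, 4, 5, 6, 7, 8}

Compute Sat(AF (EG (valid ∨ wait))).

Sat(valid ∨ wait) = {1, 3, 4, 5, 6, 7, 8}
EG (valid ∨ wait): greatest fixpoint, start Z0 = {1, 3, 4, 5, 6, 7, 8}, keep only states in Sat with some successor in Z. Z1 = {3, 4, 5, 7, 8}; Z2 = {3, 4, 5, 8}; Z3 = {3, 4, 5}; fixed.
Sat(EG (valid ∨ wait)) = {3, 4, 5}
AF (EG (valid ∨ wait)): least fixpoint, start Z0 = {3, 4, 5}, add states with every successor in Z. Already a fixed point.
Sat(AF (EG (valid ∨ wait))) = {3, 4, 5}

{3, 4, 5}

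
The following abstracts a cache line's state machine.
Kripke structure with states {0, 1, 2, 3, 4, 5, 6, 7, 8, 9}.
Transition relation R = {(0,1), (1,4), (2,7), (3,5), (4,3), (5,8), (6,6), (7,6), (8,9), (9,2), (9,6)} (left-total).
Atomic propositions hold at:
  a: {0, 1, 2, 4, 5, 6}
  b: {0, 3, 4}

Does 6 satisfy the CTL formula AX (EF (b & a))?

Sat(b & a) = {0, 4}
EF (b & a): least fixpoint, start Z0 = {0, 4}, add states with some successor in Z. Z1 = {0, 1, 4}; fixed.
Sat(EF (b & a)) = {0, 1, 4}
Sat(AX (EF (b & a))) = {s : every successor in {0, 1, 4}} = {0, 1}
6 ∉ Sat(AX (EF (b & a))) = {0, 1}, so the formula does not hold at 6.

No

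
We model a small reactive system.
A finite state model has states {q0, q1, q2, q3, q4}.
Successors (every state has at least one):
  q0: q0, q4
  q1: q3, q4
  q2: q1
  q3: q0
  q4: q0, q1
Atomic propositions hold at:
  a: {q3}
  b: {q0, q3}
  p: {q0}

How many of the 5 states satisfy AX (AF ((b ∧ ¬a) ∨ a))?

1

Sat(¬a) = {q0, q1, q2, q4}
Sat(b ∧ ¬a) = {q0}
Sat((b ∧ ¬a) ∨ a) = {q0, q3}
AF ((b ∧ ¬a) ∨ a): least fixpoint, start Z0 = {q0, q3}, add states with every successor in Z. Already a fixed point.
Sat(AF ((b ∧ ¬a) ∨ a)) = {q0, q3}
Sat(AX (AF ((b ∧ ¬a) ∨ a))) = {s : every successor in {q0, q3}} = {q3}
|Sat(AX (AF ((b ∧ ¬a) ∨ a)))| = |{q3}| = 1.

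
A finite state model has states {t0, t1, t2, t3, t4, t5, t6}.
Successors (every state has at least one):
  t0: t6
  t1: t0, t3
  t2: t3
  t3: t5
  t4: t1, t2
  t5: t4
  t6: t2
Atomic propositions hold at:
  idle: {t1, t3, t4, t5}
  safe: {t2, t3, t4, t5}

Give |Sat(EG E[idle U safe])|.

5

E[idle U safe]: least fixpoint, start Z0 = Sat(safe) = {t2, t3, t4, t5}, add states in Sat(idle) with some successor in Z. Z1 = {t1, t2, t3, t4, t5}; fixed.
Sat(E[idle U safe]) = {t1, t2, t3, t4, t5}
EG E[idle U safe]: greatest fixpoint, start Z0 = {t1, t2, t3, t4, t5}, keep only states in Sat with some successor in Z. Already a fixed point.
Sat(EG E[idle U safe]) = {t1, t2, t3, t4, t5}
|Sat(EG E[idle U safe])| = |{t1, t2, t3, t4, t5}| = 5.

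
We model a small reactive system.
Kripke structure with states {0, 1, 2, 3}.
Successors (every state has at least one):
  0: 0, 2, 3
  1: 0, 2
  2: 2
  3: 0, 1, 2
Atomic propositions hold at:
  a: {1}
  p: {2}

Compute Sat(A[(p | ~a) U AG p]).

{2}

Sat(~a) = {0, 2, 3}
Sat(p | ~a) = {0, 2, 3}
AG p: greatest fixpoint, start Z0 = {2}, keep only states in Sat with every successor in Z. Already a fixed point.
Sat(AG p) = {2}
A[(p | ~a) U AG p]: least fixpoint, start Z0 = Sat(AG p) = {2}, add states in Sat(p | ~a) with every successor in Z. Already a fixed point.
Sat(A[(p | ~a) U AG p]) = {2}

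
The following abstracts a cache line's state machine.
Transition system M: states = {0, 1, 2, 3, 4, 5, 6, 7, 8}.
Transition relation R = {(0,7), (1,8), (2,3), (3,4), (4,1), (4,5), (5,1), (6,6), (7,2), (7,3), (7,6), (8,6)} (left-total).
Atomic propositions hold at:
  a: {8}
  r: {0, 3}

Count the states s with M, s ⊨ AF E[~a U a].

8

Sat(~a) = {0, 1, 2, 3, 4, 5, 6, 7}
E[~a U a]: least fixpoint, start Z0 = Sat(a) = {8}, add states in Sat(~a) with some successor in Z. Z1 = {1, 8}; Z2 = {1, 4, 5, 8}; Z3 = {1, 3, 4, 5, 8}; Z4 = {1, 2, 3, 4, 5, 7, 8}; Z5 = {0, 1, 2, 3, 4, 5, 7, 8}; fixed.
Sat(E[~a U a]) = {0, 1, 2, 3, 4, 5, 7, 8}
AF E[~a U a]: least fixpoint, start Z0 = {0, 1, 2, 3, 4, 5, 7, 8}, add states with every successor in Z. Already a fixed point.
Sat(AF E[~a U a]) = {0, 1, 2, 3, 4, 5, 7, 8}
|Sat(AF E[~a U a])| = |{0, 1, 2, 3, 4, 5, 7, 8}| = 8.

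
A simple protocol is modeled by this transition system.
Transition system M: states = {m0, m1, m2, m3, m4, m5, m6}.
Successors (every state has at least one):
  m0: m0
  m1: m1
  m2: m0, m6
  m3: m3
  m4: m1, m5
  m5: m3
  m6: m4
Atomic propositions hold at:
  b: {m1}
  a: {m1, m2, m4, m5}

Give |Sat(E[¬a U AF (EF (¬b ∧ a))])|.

Sat(¬a) = {m0, m3, m6}
Sat(¬b) = {m0, m2, m3, m4, m5, m6}
Sat(¬b ∧ a) = {m2, m4, m5}
EF (¬b ∧ a): least fixpoint, start Z0 = {m2, m4, m5}, add states with some successor in Z. Z1 = {m2, m4, m5, m6}; fixed.
Sat(EF (¬b ∧ a)) = {m2, m4, m5, m6}
AF (EF (¬b ∧ a)): least fixpoint, start Z0 = {m2, m4, m5, m6}, add states with every successor in Z. Already a fixed point.
Sat(AF (EF (¬b ∧ a))) = {m2, m4, m5, m6}
E[¬a U AF (EF (¬b ∧ a))]: least fixpoint, start Z0 = Sat(AF (EF (¬b ∧ a))) = {m2, m4, m5, m6}, add states in Sat(¬a) with some successor in Z. Already a fixed point.
Sat(E[¬a U AF (EF (¬b ∧ a))]) = {m2, m4, m5, m6}
|Sat(E[¬a U AF (EF (¬b ∧ a))])| = |{m2, m4, m5, m6}| = 4.

4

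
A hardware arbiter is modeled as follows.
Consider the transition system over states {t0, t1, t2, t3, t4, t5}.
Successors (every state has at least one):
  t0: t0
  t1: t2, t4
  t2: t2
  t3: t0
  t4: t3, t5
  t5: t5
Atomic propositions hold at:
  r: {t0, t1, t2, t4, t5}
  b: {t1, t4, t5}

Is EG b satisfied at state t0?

No

EG b: greatest fixpoint, start Z0 = {t1, t4, t5}, keep only states in Sat with some successor in Z. Already a fixed point.
Sat(EG b) = {t1, t4, t5}
t0 ∉ Sat(EG b) = {t1, t4, t5}, so the formula does not hold at t0.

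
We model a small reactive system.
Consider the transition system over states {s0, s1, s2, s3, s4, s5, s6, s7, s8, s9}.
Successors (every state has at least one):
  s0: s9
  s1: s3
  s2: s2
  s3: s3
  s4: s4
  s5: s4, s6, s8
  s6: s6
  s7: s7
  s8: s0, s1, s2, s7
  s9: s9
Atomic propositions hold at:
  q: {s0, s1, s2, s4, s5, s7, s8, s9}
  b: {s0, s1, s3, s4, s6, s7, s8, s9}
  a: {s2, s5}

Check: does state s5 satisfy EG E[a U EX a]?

Yes

Sat(EX a) = {s : some successor in {s2, s5}} = {s2, s8}
E[a U EX a]: least fixpoint, start Z0 = Sat(EX a) = {s2, s8}, add states in Sat(a) with some successor in Z. Z1 = {s2, s5, s8}; fixed.
Sat(E[a U EX a]) = {s2, s5, s8}
EG E[a U EX a]: greatest fixpoint, start Z0 = {s2, s5, s8}, keep only states in Sat with some successor in Z. Already a fixed point.
Sat(EG E[a U EX a]) = {s2, s5, s8}
s5 ∈ Sat(EG E[a U EX a]) = {s2, s5, s8}, so the formula holds at s5.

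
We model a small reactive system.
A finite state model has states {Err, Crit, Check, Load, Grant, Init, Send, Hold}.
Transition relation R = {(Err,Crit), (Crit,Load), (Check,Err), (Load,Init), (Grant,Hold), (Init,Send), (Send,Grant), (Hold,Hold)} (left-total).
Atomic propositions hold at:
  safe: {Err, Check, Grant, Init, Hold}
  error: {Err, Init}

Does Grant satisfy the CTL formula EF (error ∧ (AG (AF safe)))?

AF safe: least fixpoint, start Z0 = {Err, Check, Grant, Init, Hold}, add states with every successor in Z. Z1 = {Err, Check, Load, Grant, Init, Send, Hold}; Z2 = {Err, Crit, Check, Load, Grant, Init, Send, Hold}; fixed.
Sat(AF safe) = {Err, Crit, Check, Load, Grant, Init, Send, Hold}
AG (AF safe): greatest fixpoint, start Z0 = {Err, Crit, Check, Load, Grant, Init, Send, Hold}, keep only states in Sat with every successor in Z. Already a fixed point.
Sat(AG (AF safe)) = {Err, Crit, Check, Load, Grant, Init, Send, Hold}
Sat(error ∧ (AG (AF safe))) = {Err, Init}
EF (error ∧ (AG (AF safe))): least fixpoint, start Z0 = {Err, Init}, add states with some successor in Z. Z1 = {Err, Check, Load, Init}; Z2 = {Err, Crit, Check, Load, Init}; fixed.
Sat(EF (error ∧ (AG (AF safe)))) = {Err, Crit, Check, Load, Init}
Grant ∉ Sat(EF (error ∧ (AG (AF safe)))) = {Err, Crit, Check, Load, Init}, so the formula does not hold at Grant.

No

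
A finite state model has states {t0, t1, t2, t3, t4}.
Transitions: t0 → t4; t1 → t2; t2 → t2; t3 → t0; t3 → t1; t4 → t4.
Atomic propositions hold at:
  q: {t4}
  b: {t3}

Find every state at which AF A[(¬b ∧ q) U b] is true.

Sat(¬b) = {t0, t1, t2, t4}
Sat(¬b ∧ q) = {t4}
A[(¬b ∧ q) U b]: least fixpoint, start Z0 = Sat(b) = {t3}, add states in Sat(¬b ∧ q) with every successor in Z. Already a fixed point.
Sat(A[(¬b ∧ q) U b]) = {t3}
AF A[(¬b ∧ q) U b]: least fixpoint, start Z0 = {t3}, add states with every successor in Z. Already a fixed point.
Sat(AF A[(¬b ∧ q) U b]) = {t3}

{t3}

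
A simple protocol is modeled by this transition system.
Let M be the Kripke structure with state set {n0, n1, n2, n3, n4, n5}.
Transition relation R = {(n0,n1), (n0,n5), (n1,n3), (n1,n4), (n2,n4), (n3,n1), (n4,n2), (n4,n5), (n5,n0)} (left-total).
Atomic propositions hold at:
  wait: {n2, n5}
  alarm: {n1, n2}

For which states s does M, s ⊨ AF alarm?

AF alarm: least fixpoint, start Z0 = {n1, n2}, add states with every successor in Z. Z1 = {n1, n2, n3}; fixed.
Sat(AF alarm) = {n1, n2, n3}

{n1, n2, n3}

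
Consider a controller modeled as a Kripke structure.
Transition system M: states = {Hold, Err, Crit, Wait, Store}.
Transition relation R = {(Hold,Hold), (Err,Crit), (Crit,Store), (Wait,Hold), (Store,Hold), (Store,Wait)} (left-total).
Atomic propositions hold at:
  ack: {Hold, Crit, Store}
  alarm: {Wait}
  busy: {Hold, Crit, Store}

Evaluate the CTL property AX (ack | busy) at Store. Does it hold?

No

Sat(ack | busy) = {Hold, Crit, Store}
Sat(AX (ack | busy)) = {s : every successor in {Hold, Crit, Store}} = {Hold, Err, Crit, Wait}
Store ∉ Sat(AX (ack | busy)) = {Hold, Err, Crit, Wait}, so the formula does not hold at Store.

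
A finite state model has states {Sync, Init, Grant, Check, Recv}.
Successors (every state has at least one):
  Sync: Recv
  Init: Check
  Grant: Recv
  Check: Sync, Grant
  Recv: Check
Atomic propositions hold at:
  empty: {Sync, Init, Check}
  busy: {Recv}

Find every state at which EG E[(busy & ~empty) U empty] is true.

Sat(~empty) = {Grant, Recv}
Sat(busy & ~empty) = {Recv}
E[(busy & ~empty) U empty]: least fixpoint, start Z0 = Sat(empty) = {Sync, Init, Check}, add states in Sat(busy & ~empty) with some successor in Z. Z1 = {Sync, Init, Check, Recv}; fixed.
Sat(E[(busy & ~empty) U empty]) = {Sync, Init, Check, Recv}
EG E[(busy & ~empty) U empty]: greatest fixpoint, start Z0 = {Sync, Init, Check, Recv}, keep only states in Sat with some successor in Z. Already a fixed point.
Sat(EG E[(busy & ~empty) U empty]) = {Sync, Init, Check, Recv}

{Sync, Init, Check, Recv}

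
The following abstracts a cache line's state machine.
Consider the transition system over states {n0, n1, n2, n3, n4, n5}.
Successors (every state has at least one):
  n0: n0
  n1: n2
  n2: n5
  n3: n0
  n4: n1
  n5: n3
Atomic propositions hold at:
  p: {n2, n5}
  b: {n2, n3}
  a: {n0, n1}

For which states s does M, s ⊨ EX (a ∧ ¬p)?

{n0, n3, n4}

Sat(¬p) = {n0, n1, n3, n4}
Sat(a ∧ ¬p) = {n0, n1}
Sat(EX (a ∧ ¬p)) = {s : some successor in {n0, n1}} = {n0, n3, n4}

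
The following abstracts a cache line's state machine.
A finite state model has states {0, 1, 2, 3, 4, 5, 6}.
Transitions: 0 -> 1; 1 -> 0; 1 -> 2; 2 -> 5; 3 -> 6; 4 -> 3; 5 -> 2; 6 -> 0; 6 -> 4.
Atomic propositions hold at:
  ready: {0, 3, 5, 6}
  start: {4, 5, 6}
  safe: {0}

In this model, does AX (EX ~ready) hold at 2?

Sat(~ready) = {1, 2, 4}
Sat(EX ~ready) = {s : some successor in {1, 2, 4}} = {0, 1, 5, 6}
Sat(AX (EX ~ready)) = {s : every successor in {0, 1, 5, 6}} = {0, 2, 3}
2 ∈ Sat(AX (EX ~ready)) = {0, 2, 3}, so the formula holds at 2.

Yes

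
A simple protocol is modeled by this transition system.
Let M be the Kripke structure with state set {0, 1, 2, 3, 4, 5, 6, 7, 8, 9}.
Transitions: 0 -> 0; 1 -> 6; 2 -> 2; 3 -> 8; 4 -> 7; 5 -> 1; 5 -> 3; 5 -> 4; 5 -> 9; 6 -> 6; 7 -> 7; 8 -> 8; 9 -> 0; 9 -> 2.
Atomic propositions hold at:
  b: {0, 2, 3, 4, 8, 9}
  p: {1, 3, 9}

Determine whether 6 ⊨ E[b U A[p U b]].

No

A[p U b]: least fixpoint, start Z0 = Sat(b) = {0, 2, 3, 4, 8, 9}, add states in Sat(p) with every successor in Z. Already a fixed point.
Sat(A[p U b]) = {0, 2, 3, 4, 8, 9}
E[b U A[p U b]]: least fixpoint, start Z0 = Sat(A[p U b]) = {0, 2, 3, 4, 8, 9}, add states in Sat(b) with some successor in Z. Already a fixed point.
Sat(E[b U A[p U b]]) = {0, 2, 3, 4, 8, 9}
6 ∉ Sat(E[b U A[p U b]]) = {0, 2, 3, 4, 8, 9}, so the formula does not hold at 6.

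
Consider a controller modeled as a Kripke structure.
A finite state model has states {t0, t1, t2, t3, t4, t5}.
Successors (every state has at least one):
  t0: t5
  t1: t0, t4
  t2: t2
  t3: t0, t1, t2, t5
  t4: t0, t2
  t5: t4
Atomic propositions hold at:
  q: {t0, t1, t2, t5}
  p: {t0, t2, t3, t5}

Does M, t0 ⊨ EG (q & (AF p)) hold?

No

AF p: least fixpoint, start Z0 = {t0, t2, t3, t5}, add states with every successor in Z. Z1 = {t0, t2, t3, t4, t5}; Z2 = {t0, t1, t2, t3, t4, t5}; fixed.
Sat(AF p) = {t0, t1, t2, t3, t4, t5}
Sat(q & (AF p)) = {t0, t1, t2, t5}
EG (q & (AF p)): greatest fixpoint, start Z0 = {t0, t1, t2, t5}, keep only states in Sat with some successor in Z. Z1 = {t0, t1, t2}; Z2 = {t1, t2}; Z3 = {t2}; fixed.
Sat(EG (q & (AF p))) = {t2}
t0 ∉ Sat(EG (q & (AF p))) = {t2}, so the formula does not hold at t0.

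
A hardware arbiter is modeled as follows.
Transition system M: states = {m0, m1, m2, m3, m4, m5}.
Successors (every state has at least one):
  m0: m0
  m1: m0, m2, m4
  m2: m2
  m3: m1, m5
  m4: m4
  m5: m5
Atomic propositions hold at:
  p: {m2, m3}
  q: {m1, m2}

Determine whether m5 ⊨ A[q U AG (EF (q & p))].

Sat(q & p) = {m2}
EF (q & p): least fixpoint, start Z0 = {m2}, add states with some successor in Z. Z1 = {m1, m2}; Z2 = {m1, m2, m3}; fixed.
Sat(EF (q & p)) = {m1, m2, m3}
AG (EF (q & p)): greatest fixpoint, start Z0 = {m1, m2, m3}, keep only states in Sat with every successor in Z. Z1 = {m2}; fixed.
Sat(AG (EF (q & p))) = {m2}
A[q U AG (EF (q & p))]: least fixpoint, start Z0 = Sat(AG (EF (q & p))) = {m2}, add states in Sat(q) with every successor in Z. Already a fixed point.
Sat(A[q U AG (EF (q & p))]) = {m2}
m5 ∉ Sat(A[q U AG (EF (q & p))]) = {m2}, so the formula does not hold at m5.

No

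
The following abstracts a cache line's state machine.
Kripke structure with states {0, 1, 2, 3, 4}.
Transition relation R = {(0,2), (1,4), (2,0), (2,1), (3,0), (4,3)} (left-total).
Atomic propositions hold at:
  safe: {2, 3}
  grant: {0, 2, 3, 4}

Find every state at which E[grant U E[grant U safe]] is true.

E[grant U safe]: least fixpoint, start Z0 = Sat(safe) = {2, 3}, add states in Sat(grant) with some successor in Z. Z1 = {0, 2, 3, 4}; fixed.
Sat(E[grant U safe]) = {0, 2, 3, 4}
E[grant U E[grant U safe]]: least fixpoint, start Z0 = Sat(E[grant U safe]) = {0, 2, 3, 4}, add states in Sat(grant) with some successor in Z. Already a fixed point.
Sat(E[grant U E[grant U safe]]) = {0, 2, 3, 4}

{0, 2, 3, 4}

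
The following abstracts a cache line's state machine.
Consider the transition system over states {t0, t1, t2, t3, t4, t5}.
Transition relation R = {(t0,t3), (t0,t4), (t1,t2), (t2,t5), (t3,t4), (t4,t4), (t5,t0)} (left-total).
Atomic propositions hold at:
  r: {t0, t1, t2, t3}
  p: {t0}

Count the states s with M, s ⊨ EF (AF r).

AF r: least fixpoint, start Z0 = {t0, t1, t2, t3}, add states with every successor in Z. Z1 = {t0, t1, t2, t3, t5}; fixed.
Sat(AF r) = {t0, t1, t2, t3, t5}
EF (AF r): least fixpoint, start Z0 = {t0, t1, t2, t3, t5}, add states with some successor in Z. Already a fixed point.
Sat(EF (AF r)) = {t0, t1, t2, t3, t5}
|Sat(EF (AF r))| = |{t0, t1, t2, t3, t5}| = 5.

5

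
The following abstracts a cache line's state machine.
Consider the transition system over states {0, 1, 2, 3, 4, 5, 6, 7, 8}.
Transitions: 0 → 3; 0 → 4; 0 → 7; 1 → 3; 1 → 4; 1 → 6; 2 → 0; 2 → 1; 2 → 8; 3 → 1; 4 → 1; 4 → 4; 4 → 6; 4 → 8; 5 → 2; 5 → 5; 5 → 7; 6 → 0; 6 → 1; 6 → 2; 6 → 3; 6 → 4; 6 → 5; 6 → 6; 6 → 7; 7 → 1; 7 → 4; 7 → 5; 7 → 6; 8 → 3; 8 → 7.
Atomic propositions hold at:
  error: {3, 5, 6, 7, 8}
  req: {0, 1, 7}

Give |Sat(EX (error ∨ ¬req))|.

Sat(¬req) = {2, 3, 4, 5, 6, 8}
Sat(error ∨ ¬req) = {2, 3, 4, 5, 6, 7, 8}
Sat(EX (error ∨ ¬req)) = {s : some successor in {2, 3, 4, 5, 6, 7, 8}} = {0, 1, 2, 4, 5, 6, 7, 8}
|Sat(EX (error ∨ ¬req))| = |{0, 1, 2, 4, 5, 6, 7, 8}| = 8.

8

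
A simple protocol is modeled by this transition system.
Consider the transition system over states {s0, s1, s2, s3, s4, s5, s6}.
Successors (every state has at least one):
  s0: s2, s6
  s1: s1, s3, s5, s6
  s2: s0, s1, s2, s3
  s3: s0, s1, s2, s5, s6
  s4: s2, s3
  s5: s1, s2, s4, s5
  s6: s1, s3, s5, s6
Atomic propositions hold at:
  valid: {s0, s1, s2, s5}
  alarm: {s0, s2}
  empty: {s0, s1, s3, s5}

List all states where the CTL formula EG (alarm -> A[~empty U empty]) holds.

{s0, s1, s3, s4, s5, s6}

Sat(~empty) = {s2, s4, s6}
A[~empty U empty]: least fixpoint, start Z0 = Sat(empty) = {s0, s1, s3, s5}, add states in Sat(~empty) with every successor in Z. Already a fixed point.
Sat(A[~empty U empty]) = {s0, s1, s3, s5}
Sat(alarm -> A[~empty U empty]) = {s0, s1, s3, s4, s5, s6}
EG (alarm -> A[~empty U empty]): greatest fixpoint, start Z0 = {s0, s1, s3, s4, s5, s6}, keep only states in Sat with some successor in Z. Already a fixed point.
Sat(EG (alarm -> A[~empty U empty])) = {s0, s1, s3, s4, s5, s6}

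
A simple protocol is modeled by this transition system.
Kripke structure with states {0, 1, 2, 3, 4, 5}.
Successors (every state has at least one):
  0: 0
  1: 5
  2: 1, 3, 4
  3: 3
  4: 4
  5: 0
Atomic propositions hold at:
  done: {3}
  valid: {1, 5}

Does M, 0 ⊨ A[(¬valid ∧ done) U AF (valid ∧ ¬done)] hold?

Sat(¬valid) = {0, 2, 3, 4}
Sat(¬valid ∧ done) = {3}
Sat(¬done) = {0, 1, 2, 4, 5}
Sat(valid ∧ ¬done) = {1, 5}
AF (valid ∧ ¬done): least fixpoint, start Z0 = {1, 5}, add states with every successor in Z. Already a fixed point.
Sat(AF (valid ∧ ¬done)) = {1, 5}
A[(¬valid ∧ done) U AF (valid ∧ ¬done)]: least fixpoint, start Z0 = Sat(AF (valid ∧ ¬done)) = {1, 5}, add states in Sat(¬valid ∧ done) with every successor in Z. Already a fixed point.
Sat(A[(¬valid ∧ done) U AF (valid ∧ ¬done)]) = {1, 5}
0 ∉ Sat(A[(¬valid ∧ done) U AF (valid ∧ ¬done)]) = {1, 5}, so the formula does not hold at 0.

No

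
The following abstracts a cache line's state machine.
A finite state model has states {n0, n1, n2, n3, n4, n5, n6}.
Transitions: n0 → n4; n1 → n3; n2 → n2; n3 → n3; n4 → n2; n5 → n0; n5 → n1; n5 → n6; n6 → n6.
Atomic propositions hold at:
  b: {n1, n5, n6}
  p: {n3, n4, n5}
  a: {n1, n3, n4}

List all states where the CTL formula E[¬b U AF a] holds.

{n0, n1, n3, n4}

Sat(¬b) = {n0, n2, n3, n4}
AF a: least fixpoint, start Z0 = {n1, n3, n4}, add states with every successor in Z. Z1 = {n0, n1, n3, n4}; fixed.
Sat(AF a) = {n0, n1, n3, n4}
E[¬b U AF a]: least fixpoint, start Z0 = Sat(AF a) = {n0, n1, n3, n4}, add states in Sat(¬b) with some successor in Z. Already a fixed point.
Sat(E[¬b U AF a]) = {n0, n1, n3, n4}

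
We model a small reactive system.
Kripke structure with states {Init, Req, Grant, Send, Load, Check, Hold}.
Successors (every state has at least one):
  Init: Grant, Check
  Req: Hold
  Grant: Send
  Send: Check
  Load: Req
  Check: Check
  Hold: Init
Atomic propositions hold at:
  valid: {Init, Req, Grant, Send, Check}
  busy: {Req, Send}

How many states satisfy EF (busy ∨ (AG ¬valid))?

Sat(¬valid) = {Load, Hold}
AG ¬valid: greatest fixpoint, start Z0 = {Load, Hold}, keep only states in Sat with every successor in Z. Z1 = ∅; fixed.
Sat(AG ¬valid) = ∅
Sat(busy ∨ (AG ¬valid)) = {Req, Send}
EF (busy ∨ (AG ¬valid)): least fixpoint, start Z0 = {Req, Send}, add states with some successor in Z. Z1 = {Req, Grant, Send, Load}; Z2 = {Init, Req, Grant, Send, Load}; Z3 = {Init, Req, Grant, Send, Load, Hold}; fixed.
Sat(EF (busy ∨ (AG ¬valid))) = {Init, Req, Grant, Send, Load, Hold}
|Sat(EF (busy ∨ (AG ¬valid)))| = |{Init, Req, Grant, Send, Load, Hold}| = 6.

6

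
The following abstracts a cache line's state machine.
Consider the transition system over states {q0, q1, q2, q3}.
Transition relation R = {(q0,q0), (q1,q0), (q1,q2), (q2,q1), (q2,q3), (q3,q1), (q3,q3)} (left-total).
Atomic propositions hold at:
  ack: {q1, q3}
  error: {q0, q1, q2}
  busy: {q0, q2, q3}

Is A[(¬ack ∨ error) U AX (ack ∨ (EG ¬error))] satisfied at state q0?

No

Sat(¬ack) = {q0, q2}
Sat(¬ack ∨ error) = {q0, q1, q2}
Sat(¬error) = {q3}
EG ¬error: greatest fixpoint, start Z0 = {q3}, keep only states in Sat with some successor in Z. Already a fixed point.
Sat(EG ¬error) = {q3}
Sat(ack ∨ (EG ¬error)) = {q1, q3}
Sat(AX (ack ∨ (EG ¬error))) = {s : every successor in {q1, q3}} = {q2, q3}
A[(¬ack ∨ error) U AX (ack ∨ (EG ¬error))]: least fixpoint, start Z0 = Sat(AX (ack ∨ (EG ¬error))) = {q2, q3}, add states in Sat(¬ack ∨ error) with every successor in Z. Already a fixed point.
Sat(A[(¬ack ∨ error) U AX (ack ∨ (EG ¬error))]) = {q2, q3}
q0 ∉ Sat(A[(¬ack ∨ error) U AX (ack ∨ (EG ¬error))]) = {q2, q3}, so the formula does not hold at q0.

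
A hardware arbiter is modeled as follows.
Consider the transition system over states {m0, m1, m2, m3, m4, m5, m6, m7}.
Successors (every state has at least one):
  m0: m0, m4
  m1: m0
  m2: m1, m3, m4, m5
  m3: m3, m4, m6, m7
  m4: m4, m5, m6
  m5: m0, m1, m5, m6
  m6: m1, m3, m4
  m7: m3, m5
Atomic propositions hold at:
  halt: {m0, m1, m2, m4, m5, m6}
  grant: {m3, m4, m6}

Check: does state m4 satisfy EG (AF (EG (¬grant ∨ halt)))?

Yes

Sat(¬grant) = {m0, m1, m2, m5, m7}
Sat(¬grant ∨ halt) = {m0, m1, m2, m4, m5, m6, m7}
EG (¬grant ∨ halt): greatest fixpoint, start Z0 = {m0, m1, m2, m4, m5, m6, m7}, keep only states in Sat with some successor in Z. Already a fixed point.
Sat(EG (¬grant ∨ halt)) = {m0, m1, m2, m4, m5, m6, m7}
AF (EG (¬grant ∨ halt)): least fixpoint, start Z0 = {m0, m1, m2, m4, m5, m6, m7}, add states with every successor in Z. Already a fixed point.
Sat(AF (EG (¬grant ∨ halt))) = {m0, m1, m2, m4, m5, m6, m7}
EG (AF (EG (¬grant ∨ halt))): greatest fixpoint, start Z0 = {m0, m1, m2, m4, m5, m6, m7}, keep only states in Sat with some successor in Z. Already a fixed point.
Sat(EG (AF (EG (¬grant ∨ halt)))) = {m0, m1, m2, m4, m5, m6, m7}
m4 ∈ Sat(EG (AF (EG (¬grant ∨ halt)))) = {m0, m1, m2, m4, m5, m6, m7}, so the formula holds at m4.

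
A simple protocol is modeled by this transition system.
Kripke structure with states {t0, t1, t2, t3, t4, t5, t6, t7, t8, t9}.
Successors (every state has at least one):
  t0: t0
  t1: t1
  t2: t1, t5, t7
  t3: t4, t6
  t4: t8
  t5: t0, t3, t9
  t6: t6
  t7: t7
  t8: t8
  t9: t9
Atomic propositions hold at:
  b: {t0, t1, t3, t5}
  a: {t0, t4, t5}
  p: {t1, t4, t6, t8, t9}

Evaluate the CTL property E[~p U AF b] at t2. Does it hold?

Sat(~p) = {t0, t2, t3, t5, t7}
AF b: least fixpoint, start Z0 = {t0, t1, t3, t5}, add states with every successor in Z. Already a fixed point.
Sat(AF b) = {t0, t1, t3, t5}
E[~p U AF b]: least fixpoint, start Z0 = Sat(AF b) = {t0, t1, t3, t5}, add states in Sat(~p) with some successor in Z. Z1 = {t0, t1, t2, t3, t5}; fixed.
Sat(E[~p U AF b]) = {t0, t1, t2, t3, t5}
t2 ∈ Sat(E[~p U AF b]) = {t0, t1, t2, t3, t5}, so the formula holds at t2.

Yes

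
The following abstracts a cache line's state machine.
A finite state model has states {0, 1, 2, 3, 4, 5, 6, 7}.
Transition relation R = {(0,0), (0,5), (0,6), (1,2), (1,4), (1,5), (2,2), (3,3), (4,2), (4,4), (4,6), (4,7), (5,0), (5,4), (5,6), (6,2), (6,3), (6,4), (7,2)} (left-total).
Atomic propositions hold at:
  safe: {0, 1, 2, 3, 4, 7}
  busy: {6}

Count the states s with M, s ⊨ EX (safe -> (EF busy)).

5

EF busy: least fixpoint, start Z0 = {6}, add states with some successor in Z. Z1 = {0, 4, 5, 6}; Z2 = {0, 1, 4, 5, 6}; fixed.
Sat(EF busy) = {0, 1, 4, 5, 6}
Sat(safe -> (EF busy)) = {0, 1, 4, 5, 6}
Sat(EX (safe -> (EF busy))) = {s : some successor in {0, 1, 4, 5, 6}} = {0, 1, 4, 5, 6}
|Sat(EX (safe -> (EF busy)))| = |{0, 1, 4, 5, 6}| = 5.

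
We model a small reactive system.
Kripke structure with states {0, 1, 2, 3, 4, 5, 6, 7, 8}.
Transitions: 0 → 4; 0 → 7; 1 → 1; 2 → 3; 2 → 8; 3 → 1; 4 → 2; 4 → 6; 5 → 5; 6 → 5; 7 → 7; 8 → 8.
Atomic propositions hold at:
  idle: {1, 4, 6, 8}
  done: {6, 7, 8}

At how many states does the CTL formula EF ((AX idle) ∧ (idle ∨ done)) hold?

Sat(AX idle) = {s : every successor in {1, 4, 6, 8}} = {1, 3, 8}
Sat(idle ∨ done) = {1, 4, 6, 7, 8}
Sat((AX idle) ∧ (idle ∨ done)) = {1, 8}
EF ((AX idle) ∧ (idle ∨ done)): least fixpoint, start Z0 = {1, 8}, add states with some successor in Z. Z1 = {1, 2, 3, 8}; Z2 = {1, 2, 3, 4, 8}; Z3 = {0, 1, 2, 3, 4, 8}; fixed.
Sat(EF ((AX idle) ∧ (idle ∨ done))) = {0, 1, 2, 3, 4, 8}
|Sat(EF ((AX idle) ∧ (idle ∨ done)))| = |{0, 1, 2, 3, 4, 8}| = 6.

6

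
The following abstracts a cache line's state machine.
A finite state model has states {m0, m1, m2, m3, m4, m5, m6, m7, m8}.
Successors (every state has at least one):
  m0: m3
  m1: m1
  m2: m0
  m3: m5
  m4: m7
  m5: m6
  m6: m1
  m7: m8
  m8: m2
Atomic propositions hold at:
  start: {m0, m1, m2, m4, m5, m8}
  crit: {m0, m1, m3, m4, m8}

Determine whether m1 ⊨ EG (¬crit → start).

Sat(¬crit) = {m2, m5, m6, m7}
Sat(¬crit → start) = {m0, m1, m2, m3, m4, m5, m8}
EG (¬crit → start): greatest fixpoint, start Z0 = {m0, m1, m2, m3, m4, m5, m8}, keep only states in Sat with some successor in Z. Z1 = {m0, m1, m2, m3, m8}; Z2 = {m0, m1, m2, m8}; Z3 = {m1, m2, m8}; Z4 = {m1, m8}; Z5 = {m1}; fixed.
Sat(EG (¬crit → start)) = {m1}
m1 ∈ Sat(EG (¬crit → start)) = {m1}, so the formula holds at m1.

Yes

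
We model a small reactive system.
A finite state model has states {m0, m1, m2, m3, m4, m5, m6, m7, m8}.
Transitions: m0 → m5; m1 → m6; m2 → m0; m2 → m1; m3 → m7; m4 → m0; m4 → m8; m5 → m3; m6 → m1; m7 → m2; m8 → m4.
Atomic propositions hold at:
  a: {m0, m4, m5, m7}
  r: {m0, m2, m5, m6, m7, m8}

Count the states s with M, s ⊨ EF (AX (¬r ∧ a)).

Sat(¬r) = {m1, m3, m4}
Sat(¬r ∧ a) = {m4}
Sat(AX (¬r ∧ a)) = {s : every successor in {m4}} = {m8}
EF (AX (¬r ∧ a)): least fixpoint, start Z0 = {m8}, add states with some successor in Z. Z1 = {m4, m8}; fixed.
Sat(EF (AX (¬r ∧ a))) = {m4, m8}
|Sat(EF (AX (¬r ∧ a)))| = |{m4, m8}| = 2.

2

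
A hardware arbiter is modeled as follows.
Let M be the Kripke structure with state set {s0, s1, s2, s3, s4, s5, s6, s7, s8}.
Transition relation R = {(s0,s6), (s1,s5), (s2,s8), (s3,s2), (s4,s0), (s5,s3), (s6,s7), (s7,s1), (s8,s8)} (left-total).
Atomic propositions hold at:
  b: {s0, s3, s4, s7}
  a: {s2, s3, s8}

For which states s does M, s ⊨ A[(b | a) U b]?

Sat(b | a) = {s0, s2, s3, s4, s7, s8}
A[(b | a) U b]: least fixpoint, start Z0 = Sat(b) = {s0, s3, s4, s7}, add states in Sat(b | a) with every successor in Z. Already a fixed point.
Sat(A[(b | a) U b]) = {s0, s3, s4, s7}

{s0, s3, s4, s7}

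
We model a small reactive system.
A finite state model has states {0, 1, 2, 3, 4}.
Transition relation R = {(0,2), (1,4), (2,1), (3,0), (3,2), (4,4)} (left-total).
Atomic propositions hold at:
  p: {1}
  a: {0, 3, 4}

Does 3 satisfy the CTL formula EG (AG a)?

No

AG a: greatest fixpoint, start Z0 = {0, 3, 4}, keep only states in Sat with every successor in Z. Z1 = {4}; fixed.
Sat(AG a) = {4}
EG (AG a): greatest fixpoint, start Z0 = {4}, keep only states in Sat with some successor in Z. Already a fixed point.
Sat(EG (AG a)) = {4}
3 ∉ Sat(EG (AG a)) = {4}, so the formula does not hold at 3.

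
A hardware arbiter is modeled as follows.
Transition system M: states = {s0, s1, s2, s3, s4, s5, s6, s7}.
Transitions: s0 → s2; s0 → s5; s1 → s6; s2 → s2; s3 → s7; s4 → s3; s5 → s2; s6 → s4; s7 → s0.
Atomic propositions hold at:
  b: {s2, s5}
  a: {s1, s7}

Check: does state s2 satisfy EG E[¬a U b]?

Sat(¬a) = {s0, s2, s3, s4, s5, s6}
E[¬a U b]: least fixpoint, start Z0 = Sat(b) = {s2, s5}, add states in Sat(¬a) with some successor in Z. Z1 = {s0, s2, s5}; fixed.
Sat(E[¬a U b]) = {s0, s2, s5}
EG E[¬a U b]: greatest fixpoint, start Z0 = {s0, s2, s5}, keep only states in Sat with some successor in Z. Already a fixed point.
Sat(EG E[¬a U b]) = {s0, s2, s5}
s2 ∈ Sat(EG E[¬a U b]) = {s0, s2, s5}, so the formula holds at s2.

Yes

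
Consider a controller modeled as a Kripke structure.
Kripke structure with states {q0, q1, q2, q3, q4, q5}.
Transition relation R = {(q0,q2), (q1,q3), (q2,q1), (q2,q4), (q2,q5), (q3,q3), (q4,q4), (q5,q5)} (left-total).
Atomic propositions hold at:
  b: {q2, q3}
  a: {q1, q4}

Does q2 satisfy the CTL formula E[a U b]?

E[a U b]: least fixpoint, start Z0 = Sat(b) = {q2, q3}, add states in Sat(a) with some successor in Z. Z1 = {q1, q2, q3}; fixed.
Sat(E[a U b]) = {q1, q2, q3}
q2 ∈ Sat(E[a U b]) = {q1, q2, q3}, so the formula holds at q2.

Yes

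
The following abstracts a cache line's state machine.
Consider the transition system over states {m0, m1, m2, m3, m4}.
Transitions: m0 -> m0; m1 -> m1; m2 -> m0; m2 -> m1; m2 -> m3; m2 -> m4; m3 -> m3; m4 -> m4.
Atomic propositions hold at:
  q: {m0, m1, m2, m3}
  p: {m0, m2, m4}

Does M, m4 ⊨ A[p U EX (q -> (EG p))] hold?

EG p: greatest fixpoint, start Z0 = {m0, m2, m4}, keep only states in Sat with some successor in Z. Already a fixed point.
Sat(EG p) = {m0, m2, m4}
Sat(q -> (EG p)) = {m0, m2, m4}
Sat(EX (q -> (EG p))) = {s : some successor in {m0, m2, m4}} = {m0, m2, m4}
A[p U EX (q -> (EG p))]: least fixpoint, start Z0 = Sat(EX (q -> (EG p))) = {m0, m2, m4}, add states in Sat(p) with every successor in Z. Already a fixed point.
Sat(A[p U EX (q -> (EG p))]) = {m0, m2, m4}
m4 ∈ Sat(A[p U EX (q -> (EG p))]) = {m0, m2, m4}, so the formula holds at m4.

Yes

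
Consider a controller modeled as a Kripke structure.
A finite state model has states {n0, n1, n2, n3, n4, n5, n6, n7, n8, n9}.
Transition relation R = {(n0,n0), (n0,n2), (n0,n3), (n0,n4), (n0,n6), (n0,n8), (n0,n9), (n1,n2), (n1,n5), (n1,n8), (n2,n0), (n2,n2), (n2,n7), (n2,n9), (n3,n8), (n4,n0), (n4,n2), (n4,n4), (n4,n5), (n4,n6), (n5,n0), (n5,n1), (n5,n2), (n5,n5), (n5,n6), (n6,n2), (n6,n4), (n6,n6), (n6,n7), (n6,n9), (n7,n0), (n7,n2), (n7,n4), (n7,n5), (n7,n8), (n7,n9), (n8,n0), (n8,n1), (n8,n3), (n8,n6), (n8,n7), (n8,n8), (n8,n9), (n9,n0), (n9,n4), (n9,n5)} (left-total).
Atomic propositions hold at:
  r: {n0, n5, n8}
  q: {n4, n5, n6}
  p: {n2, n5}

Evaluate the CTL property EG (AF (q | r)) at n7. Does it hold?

No

Sat(q | r) = {n0, n4, n5, n6, n8}
AF (q | r): least fixpoint, start Z0 = {n0, n4, n5, n6, n8}, add states with every successor in Z. Z1 = {n0, n3, n4, n5, n6, n8, n9}; fixed.
Sat(AF (q | r)) = {n0, n3, n4, n5, n6, n8, n9}
EG (AF (q | r)): greatest fixpoint, start Z0 = {n0, n3, n4, n5, n6, n8, n9}, keep only states in Sat with some successor in Z. Already a fixed point.
Sat(EG (AF (q | r))) = {n0, n3, n4, n5, n6, n8, n9}
n7 ∉ Sat(EG (AF (q | r))) = {n0, n3, n4, n5, n6, n8, n9}, so the formula does not hold at n7.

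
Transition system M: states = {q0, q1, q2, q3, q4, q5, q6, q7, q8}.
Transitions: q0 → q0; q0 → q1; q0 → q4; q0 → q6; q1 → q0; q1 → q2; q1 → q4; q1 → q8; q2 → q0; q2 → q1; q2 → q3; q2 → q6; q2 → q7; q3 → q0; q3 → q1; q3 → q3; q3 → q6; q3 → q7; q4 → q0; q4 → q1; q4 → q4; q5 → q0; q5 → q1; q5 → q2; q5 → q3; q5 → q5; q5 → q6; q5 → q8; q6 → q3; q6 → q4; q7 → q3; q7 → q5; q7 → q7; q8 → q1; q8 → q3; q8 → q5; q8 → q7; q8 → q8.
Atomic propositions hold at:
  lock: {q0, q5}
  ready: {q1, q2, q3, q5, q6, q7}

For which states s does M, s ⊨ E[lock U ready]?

E[lock U ready]: least fixpoint, start Z0 = Sat(ready) = {q1, q2, q3, q5, q6, q7}, add states in Sat(lock) with some successor in Z. Z1 = {q0, q1, q2, q3, q5, q6, q7}; fixed.
Sat(E[lock U ready]) = {q0, q1, q2, q3, q5, q6, q7}

{q0, q1, q2, q3, q5, q6, q7}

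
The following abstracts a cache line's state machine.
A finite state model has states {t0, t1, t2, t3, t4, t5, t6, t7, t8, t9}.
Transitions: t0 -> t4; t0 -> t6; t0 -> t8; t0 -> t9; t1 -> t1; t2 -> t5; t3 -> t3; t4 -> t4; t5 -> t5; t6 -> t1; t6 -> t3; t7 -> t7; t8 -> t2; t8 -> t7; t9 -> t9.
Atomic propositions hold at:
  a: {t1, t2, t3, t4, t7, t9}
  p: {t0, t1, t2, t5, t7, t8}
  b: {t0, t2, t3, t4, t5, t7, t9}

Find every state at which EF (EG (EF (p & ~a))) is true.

Sat(~a) = {t0, t5, t6, t8}
Sat(p & ~a) = {t0, t5, t8}
EF (p & ~a): least fixpoint, start Z0 = {t0, t5, t8}, add states with some successor in Z. Z1 = {t0, t2, t5, t8}; fixed.
Sat(EF (p & ~a)) = {t0, t2, t5, t8}
EG (EF (p & ~a)): greatest fixpoint, start Z0 = {t0, t2, t5, t8}, keep only states in Sat with some successor in Z. Already a fixed point.
Sat(EG (EF (p & ~a))) = {t0, t2, t5, t8}
EF (EG (EF (p & ~a))): least fixpoint, start Z0 = {t0, t2, t5, t8}, add states with some successor in Z. Already a fixed point.
Sat(EF (EG (EF (p & ~a)))) = {t0, t2, t5, t8}

{t0, t2, t5, t8}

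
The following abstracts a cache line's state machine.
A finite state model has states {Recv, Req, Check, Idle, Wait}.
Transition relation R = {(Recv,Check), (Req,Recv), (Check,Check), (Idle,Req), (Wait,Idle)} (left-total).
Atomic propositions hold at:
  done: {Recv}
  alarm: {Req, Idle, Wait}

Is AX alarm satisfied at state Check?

Sat(AX alarm) = {s : every successor in {Req, Idle, Wait}} = {Idle, Wait}
Check ∉ Sat(AX alarm) = {Idle, Wait}, so the formula does not hold at Check.

No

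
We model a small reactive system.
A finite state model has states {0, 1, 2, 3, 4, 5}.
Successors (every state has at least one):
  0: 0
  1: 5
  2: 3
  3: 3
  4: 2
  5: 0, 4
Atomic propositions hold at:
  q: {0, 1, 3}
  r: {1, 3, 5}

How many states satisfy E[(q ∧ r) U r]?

3

Sat(q ∧ r) = {1, 3}
E[(q ∧ r) U r]: least fixpoint, start Z0 = Sat(r) = {1, 3, 5}, add states in Sat(q ∧ r) with some successor in Z. Already a fixed point.
Sat(E[(q ∧ r) U r]) = {1, 3, 5}
|Sat(E[(q ∧ r) U r])| = |{1, 3, 5}| = 3.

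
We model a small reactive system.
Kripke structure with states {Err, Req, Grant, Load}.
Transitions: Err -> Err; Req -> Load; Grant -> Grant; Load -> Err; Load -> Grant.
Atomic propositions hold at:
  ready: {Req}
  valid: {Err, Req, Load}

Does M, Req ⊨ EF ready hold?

Yes

EF ready: least fixpoint, start Z0 = {Req}, add states with some successor in Z. Already a fixed point.
Sat(EF ready) = {Req}
Req ∈ Sat(EF ready) = {Req}, so the formula holds at Req.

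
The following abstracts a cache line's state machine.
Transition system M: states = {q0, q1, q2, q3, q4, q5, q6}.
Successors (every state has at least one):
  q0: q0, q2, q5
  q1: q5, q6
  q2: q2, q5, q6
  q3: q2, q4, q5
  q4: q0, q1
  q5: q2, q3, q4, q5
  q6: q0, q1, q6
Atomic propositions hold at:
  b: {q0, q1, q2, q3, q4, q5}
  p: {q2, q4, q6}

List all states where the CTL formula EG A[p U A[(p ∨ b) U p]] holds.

{q2, q6}

Sat(p ∨ b) = {q0, q1, q2, q3, q4, q5, q6}
A[(p ∨ b) U p]: least fixpoint, start Z0 = Sat(p) = {q2, q4, q6}, add states in Sat(p ∨ b) with every successor in Z. Already a fixed point.
Sat(A[(p ∨ b) U p]) = {q2, q4, q6}
A[p U A[(p ∨ b) U p]]: least fixpoint, start Z0 = Sat(A[(p ∨ b) U p]) = {q2, q4, q6}, add states in Sat(p) with every successor in Z. Already a fixed point.
Sat(A[p U A[(p ∨ b) U p]]) = {q2, q4, q6}
EG A[p U A[(p ∨ b) U p]]: greatest fixpoint, start Z0 = {q2, q4, q6}, keep only states in Sat with some successor in Z. Z1 = {q2, q6}; fixed.
Sat(EG A[p U A[(p ∨ b) U p]]) = {q2, q6}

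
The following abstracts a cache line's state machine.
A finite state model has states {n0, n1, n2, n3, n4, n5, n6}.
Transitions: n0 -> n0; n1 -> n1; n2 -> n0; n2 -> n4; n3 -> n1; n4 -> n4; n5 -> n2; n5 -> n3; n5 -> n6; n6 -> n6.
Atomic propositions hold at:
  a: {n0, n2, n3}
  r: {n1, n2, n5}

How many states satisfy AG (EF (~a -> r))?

3

Sat(~a) = {n1, n4, n5, n6}
Sat(~a -> r) = {n0, n1, n2, n3, n5}
EF (~a -> r): least fixpoint, start Z0 = {n0, n1, n2, n3, n5}, add states with some successor in Z. Already a fixed point.
Sat(EF (~a -> r)) = {n0, n1, n2, n3, n5}
AG (EF (~a -> r)): greatest fixpoint, start Z0 = {n0, n1, n2, n3, n5}, keep only states in Sat with every successor in Z. Z1 = {n0, n1, n3}; fixed.
Sat(AG (EF (~a -> r))) = {n0, n1, n3}
|Sat(AG (EF (~a -> r)))| = |{n0, n1, n3}| = 3.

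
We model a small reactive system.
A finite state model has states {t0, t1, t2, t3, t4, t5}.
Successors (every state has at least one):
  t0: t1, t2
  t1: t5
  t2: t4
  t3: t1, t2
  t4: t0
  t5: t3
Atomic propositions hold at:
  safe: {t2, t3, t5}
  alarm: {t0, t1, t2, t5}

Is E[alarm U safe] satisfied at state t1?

Yes

E[alarm U safe]: least fixpoint, start Z0 = Sat(safe) = {t2, t3, t5}, add states in Sat(alarm) with some successor in Z. Z1 = {t0, t1, t2, t3, t5}; fixed.
Sat(E[alarm U safe]) = {t0, t1, t2, t3, t5}
t1 ∈ Sat(E[alarm U safe]) = {t0, t1, t2, t3, t5}, so the formula holds at t1.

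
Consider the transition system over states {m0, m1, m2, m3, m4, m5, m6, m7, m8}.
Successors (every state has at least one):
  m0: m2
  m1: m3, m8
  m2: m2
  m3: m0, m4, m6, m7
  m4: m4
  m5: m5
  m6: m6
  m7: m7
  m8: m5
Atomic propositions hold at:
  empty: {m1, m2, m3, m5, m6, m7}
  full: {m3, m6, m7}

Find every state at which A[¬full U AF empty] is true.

Sat(¬full) = {m0, m1, m2, m4, m5, m8}
AF empty: least fixpoint, start Z0 = {m1, m2, m3, m5, m6, m7}, add states with every successor in Z. Z1 = {m0, m1, m2, m3, m5, m6, m7, m8}; fixed.
Sat(AF empty) = {m0, m1, m2, m3, m5, m6, m7, m8}
A[¬full U AF empty]: least fixpoint, start Z0 = Sat(AF empty) = {m0, m1, m2, m3, m5, m6, m7, m8}, add states in Sat(¬full) with every successor in Z. Already a fixed point.
Sat(A[¬full U AF empty]) = {m0, m1, m2, m3, m5, m6, m7, m8}

{m0, m1, m2, m3, m5, m6, m7, m8}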